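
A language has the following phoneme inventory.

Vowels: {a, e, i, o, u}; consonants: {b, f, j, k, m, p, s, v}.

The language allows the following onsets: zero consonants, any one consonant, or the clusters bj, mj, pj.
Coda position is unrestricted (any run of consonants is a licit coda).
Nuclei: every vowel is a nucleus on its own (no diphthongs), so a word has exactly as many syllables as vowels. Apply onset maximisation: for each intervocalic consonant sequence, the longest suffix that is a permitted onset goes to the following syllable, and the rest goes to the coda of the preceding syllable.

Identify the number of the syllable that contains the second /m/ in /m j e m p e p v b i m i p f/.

1

Nuclei (vowels): e, e, i, i → 4 syllables.
V1 /e/ – V2 /e/: cluster /mp/ — the longest permitted-onset suffix is /p/; onset = /p/, preceding coda = /m/.
V2 /e/ – V3 /i/: /pvb/ splits as /pv/ + /b/ (/b/ is the longest suffix that is a licit onset).
V3 /i/ – V4 /i/: /m/ → onset of the next syllable (single consonants are always licit onsets).
Result: mjem.pepv.bi.mipf.
The second /m/ is in the coda of syllable 1 (/mjem/).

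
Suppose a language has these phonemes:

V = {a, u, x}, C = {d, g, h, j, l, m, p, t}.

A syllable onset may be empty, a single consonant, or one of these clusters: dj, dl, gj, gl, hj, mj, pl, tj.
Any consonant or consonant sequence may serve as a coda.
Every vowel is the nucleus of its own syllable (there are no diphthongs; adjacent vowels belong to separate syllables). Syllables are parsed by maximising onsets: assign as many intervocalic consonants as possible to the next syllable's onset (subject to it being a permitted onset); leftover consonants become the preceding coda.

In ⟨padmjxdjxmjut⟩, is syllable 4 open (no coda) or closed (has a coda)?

Nuclei (vowels): a, x, x, u → 4 syllables.
V1 /a/ – V2 /x/: /dmj/ splits as /d/ + /mj/ (/mj/ is the longest suffix that is a licit onset).
V2 /x/ – V3 /x/: cluster /dj/ — /dj/ is itself a permitted onset, so the whole cluster goes right; preceding coda = ∅.
V3 /x/ – V4 /u/: /mj/ — entire cluster is a permitted onset → onset /mj/, coda ∅.
So the parse is pad.mjx.djx.mjut.
Syllable 4 is /mjut/ with coda /t/, so it is closed.

closed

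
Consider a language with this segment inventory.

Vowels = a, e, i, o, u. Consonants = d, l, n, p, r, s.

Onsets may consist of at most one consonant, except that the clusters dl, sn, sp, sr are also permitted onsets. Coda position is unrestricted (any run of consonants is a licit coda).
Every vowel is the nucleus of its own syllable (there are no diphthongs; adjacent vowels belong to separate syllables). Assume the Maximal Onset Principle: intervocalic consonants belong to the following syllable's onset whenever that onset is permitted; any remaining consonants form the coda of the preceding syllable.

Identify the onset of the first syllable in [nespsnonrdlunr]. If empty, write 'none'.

n

Vowels present: e, o, u; each is a nucleus, giving 3 syllables.
V1 /e/ – V2 /o/: /spsn/ splits as /sp/ + /sn/ (/sn/ is the longest suffix that is a licit onset).
V2 /o/ – V3 /u/: /nrdl/; trying suffixes from longest down, /dl/ is the first permitted one, so coda /nr/ | onset /dl/.
So the parse is nesp.snonr.dlunr.
Syllable 1 is /nesp/: onset /n/, nucleus /e/, coda /sp/.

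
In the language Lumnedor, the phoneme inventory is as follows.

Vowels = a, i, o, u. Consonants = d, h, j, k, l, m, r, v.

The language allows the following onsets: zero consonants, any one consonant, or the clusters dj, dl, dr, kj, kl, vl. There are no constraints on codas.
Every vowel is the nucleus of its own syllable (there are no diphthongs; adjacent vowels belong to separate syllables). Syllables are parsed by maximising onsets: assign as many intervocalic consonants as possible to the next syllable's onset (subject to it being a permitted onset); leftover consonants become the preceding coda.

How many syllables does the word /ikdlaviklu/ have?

The vowels are i, a, i, u — 4 nuclei, so 4 syllables.

4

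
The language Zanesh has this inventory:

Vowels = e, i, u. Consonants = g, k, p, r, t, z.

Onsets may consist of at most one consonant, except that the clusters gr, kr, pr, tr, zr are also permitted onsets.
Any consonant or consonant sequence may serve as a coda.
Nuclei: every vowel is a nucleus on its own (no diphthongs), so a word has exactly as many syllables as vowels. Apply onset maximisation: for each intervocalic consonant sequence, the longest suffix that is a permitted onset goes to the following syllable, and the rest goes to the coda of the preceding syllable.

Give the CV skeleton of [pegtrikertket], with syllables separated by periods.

Vowels present: e, i, e, e; each is a nucleus, giving 4 syllables.
Between /e/ (V1) and /i/ (V2): /gtr/ splits as /g/ + /tr/ (/tr/ is the longest suffix that is a licit onset).
Between /i/ (V2) and /e/ (V3): /k/ → onset of the next syllable (single consonants are always licit onsets).
Between /e/ (V3) and /e/ (V4): /rtk/ splits as /rt/ + /k/ (/k/ is the longest suffix that is a licit onset).
Putting it together: peg.tri.kert.ket.
Mapping each syllable to C/V: /peg/ → CVC, /tri/ → CCV, /kert/ → CVCC, /ket/ → CVC.

CVC.CCV.CVCC.CVC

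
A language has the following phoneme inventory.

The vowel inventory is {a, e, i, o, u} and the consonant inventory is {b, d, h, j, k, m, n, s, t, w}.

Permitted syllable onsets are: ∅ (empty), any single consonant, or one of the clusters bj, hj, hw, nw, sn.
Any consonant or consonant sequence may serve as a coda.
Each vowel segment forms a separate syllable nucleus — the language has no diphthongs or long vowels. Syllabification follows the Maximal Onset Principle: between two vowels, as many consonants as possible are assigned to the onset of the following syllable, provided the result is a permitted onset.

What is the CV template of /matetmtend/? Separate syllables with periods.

Vowels present: a, e, e; each is a nucleus, giving 3 syllables.
V1 /a/ – V2 /e/: /t/ is a single consonant, so it becomes the next onset.
V2 /e/ – V3 /e/: /tmt/; trying suffixes from longest down, /t/ is the first permitted one, so coda /tm/ | onset /t/.
Result: ma.tetm.tend.
Mapping each syllable to C/V: /ma/ → CV, /tetm/ → CVCC, /tend/ → CVCC.

CV.CVCC.CVCC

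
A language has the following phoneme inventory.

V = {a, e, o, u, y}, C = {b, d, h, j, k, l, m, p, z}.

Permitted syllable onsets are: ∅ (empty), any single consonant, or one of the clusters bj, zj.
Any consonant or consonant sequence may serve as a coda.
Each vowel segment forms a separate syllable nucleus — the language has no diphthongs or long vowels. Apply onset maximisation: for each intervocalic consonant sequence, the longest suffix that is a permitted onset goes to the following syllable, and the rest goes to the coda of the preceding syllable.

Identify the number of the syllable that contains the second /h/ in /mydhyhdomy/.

The vowels are y, y, o, y — 4 nuclei, so 4 syllables.
Between /y/ (V1) and /y/ (V2): /dh/ — longest licit onset from the right is /h/, leaving /d/ as coda.
Between /y/ (V2) and /o/ (V3): /hd/; trying suffixes from longest down, /d/ is the first permitted one, so coda /h/ | onset /d/.
Between /o/ (V3) and /y/ (V4): just /m/ — single C goes to the following onset.
Syllabification: myd.hyh.do.my.
The second /h/ is in the coda of syllable 2 (/hyh/).

2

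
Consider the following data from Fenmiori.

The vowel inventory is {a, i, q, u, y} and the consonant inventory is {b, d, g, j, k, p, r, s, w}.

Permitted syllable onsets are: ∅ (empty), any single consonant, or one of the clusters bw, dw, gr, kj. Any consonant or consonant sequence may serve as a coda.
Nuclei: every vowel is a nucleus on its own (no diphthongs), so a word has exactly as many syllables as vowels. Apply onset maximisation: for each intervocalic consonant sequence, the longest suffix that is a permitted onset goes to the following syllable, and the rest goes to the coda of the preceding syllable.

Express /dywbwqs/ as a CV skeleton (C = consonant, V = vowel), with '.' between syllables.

Nuclei (vowels): y, q → 2 syllables.
/y…q/ gap (V1→V2): /wbw/ splits as /w/ + /bw/ (/bw/ is the longest suffix that is a licit onset).
Putting it together: dyw.bwqs.
Mapping each syllable to C/V: /dyw/ → CVC, /bwqs/ → CCVC.

CVC.CCVC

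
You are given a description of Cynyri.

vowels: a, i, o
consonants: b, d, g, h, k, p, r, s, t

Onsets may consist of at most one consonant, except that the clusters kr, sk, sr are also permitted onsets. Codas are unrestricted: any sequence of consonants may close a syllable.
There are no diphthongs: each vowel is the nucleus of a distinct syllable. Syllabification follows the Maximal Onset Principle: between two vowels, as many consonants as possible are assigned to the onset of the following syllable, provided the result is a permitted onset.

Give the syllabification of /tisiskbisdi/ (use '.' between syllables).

The vowels are i, i, i, i — 4 nuclei, so 4 syllables.
V1 /i/ – V2 /i/: /s/ is a single consonant, so it becomes the next onset.
V2 /i/ – V3 /i/: /skb/ — longest licit onset from the right is /b/, leaving /sk/ as coda.
V3 /i/ – V4 /i/: /sd/ splits as /s/ + /d/ (/d/ is the longest suffix that is a licit onset).

ti.sisk.bis.di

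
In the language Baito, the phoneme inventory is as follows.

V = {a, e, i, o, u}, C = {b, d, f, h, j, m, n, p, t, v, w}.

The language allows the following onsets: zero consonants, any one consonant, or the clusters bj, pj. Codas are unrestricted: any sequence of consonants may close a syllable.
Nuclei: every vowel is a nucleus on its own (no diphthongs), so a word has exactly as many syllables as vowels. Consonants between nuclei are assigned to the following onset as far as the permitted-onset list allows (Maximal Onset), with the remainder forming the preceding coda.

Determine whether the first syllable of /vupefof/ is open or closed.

open

Nuclei (vowels): u, e, o → 3 syllables.
V1 /u/ – V2 /e/: /p/ is a single consonant, so it becomes the next onset.
V2 /e/ – V3 /o/: /f/ is a single consonant, so it becomes the next onset.
Result: vu.pe.fof.
Syllable 1 is /vu/; it ends in its nucleus with no coda, so it is open.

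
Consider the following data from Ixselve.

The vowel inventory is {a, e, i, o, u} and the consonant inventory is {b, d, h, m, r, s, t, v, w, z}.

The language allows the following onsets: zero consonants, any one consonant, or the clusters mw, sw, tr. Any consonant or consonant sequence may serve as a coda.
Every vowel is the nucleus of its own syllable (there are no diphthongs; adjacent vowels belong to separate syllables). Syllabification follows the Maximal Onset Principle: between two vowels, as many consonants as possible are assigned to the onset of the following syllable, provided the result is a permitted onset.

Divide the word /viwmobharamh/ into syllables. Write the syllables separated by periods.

viw.mob.ha.ramh

Vowels present: i, o, a, a; each is a nucleus, giving 4 syllables.
/i…o/ gap (V1→V2): /wm/ splits as /w/ + /m/ (/m/ is the longest suffix that is a licit onset).
/o…a/ gap (V2→V3): cluster /bh/ — the longest permitted-onset suffix is /h/; onset = /h/, preceding coda = /b/.
/a…a/ gap (V3→V4): just /r/ — single C goes to the following onset.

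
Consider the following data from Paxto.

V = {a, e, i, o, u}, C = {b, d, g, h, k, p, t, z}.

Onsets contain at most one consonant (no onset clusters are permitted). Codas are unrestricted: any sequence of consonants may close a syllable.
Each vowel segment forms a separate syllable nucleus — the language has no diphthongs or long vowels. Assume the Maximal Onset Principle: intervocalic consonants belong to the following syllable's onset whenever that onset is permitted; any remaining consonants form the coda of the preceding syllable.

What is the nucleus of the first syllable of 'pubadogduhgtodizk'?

u

Nuclei (vowels): u, a, o, u, o, i → 6 syllables.
The first nucleus (vowel 1 from the left) is /u/.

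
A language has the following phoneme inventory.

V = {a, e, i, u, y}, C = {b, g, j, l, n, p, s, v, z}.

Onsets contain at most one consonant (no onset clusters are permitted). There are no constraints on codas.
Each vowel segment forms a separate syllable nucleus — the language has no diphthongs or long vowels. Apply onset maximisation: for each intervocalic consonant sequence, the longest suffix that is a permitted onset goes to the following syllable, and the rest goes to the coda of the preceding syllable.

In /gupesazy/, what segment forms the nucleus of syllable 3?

Nuclei (vowels): u, e, a, y → 4 syllables.
The third nucleus (vowel 3 from the left) is /a/.

a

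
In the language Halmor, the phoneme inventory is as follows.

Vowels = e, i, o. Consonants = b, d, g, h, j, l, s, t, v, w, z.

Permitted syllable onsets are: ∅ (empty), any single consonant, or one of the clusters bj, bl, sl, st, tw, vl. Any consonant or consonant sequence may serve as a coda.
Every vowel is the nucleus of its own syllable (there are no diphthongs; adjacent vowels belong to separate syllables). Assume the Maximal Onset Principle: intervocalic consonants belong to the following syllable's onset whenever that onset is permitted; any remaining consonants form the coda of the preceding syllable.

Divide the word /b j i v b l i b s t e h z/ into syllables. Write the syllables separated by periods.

bjiv.blib.stehz

Vowels present: i, i, e; each is a nucleus, giving 3 syllables.
/i…i/ gap (V1→V2): cluster /vbl/ — the longest permitted-onset suffix is /bl/; onset = /bl/, preceding coda = /v/.
/i…e/ gap (V2→V3): cluster /bst/ — the longest permitted-onset suffix is /st/; onset = /st/, preceding coda = /b/.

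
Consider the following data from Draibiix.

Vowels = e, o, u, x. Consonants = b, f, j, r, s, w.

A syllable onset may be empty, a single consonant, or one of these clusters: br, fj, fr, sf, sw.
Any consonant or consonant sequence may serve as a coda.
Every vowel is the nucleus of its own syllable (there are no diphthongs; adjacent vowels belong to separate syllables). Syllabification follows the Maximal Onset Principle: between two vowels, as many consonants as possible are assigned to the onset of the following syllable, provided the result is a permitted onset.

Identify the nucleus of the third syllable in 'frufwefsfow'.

o

The vowels are u, e, o — 3 nuclei, so 3 syllables.
The third nucleus (vowel 3 from the left) is /o/.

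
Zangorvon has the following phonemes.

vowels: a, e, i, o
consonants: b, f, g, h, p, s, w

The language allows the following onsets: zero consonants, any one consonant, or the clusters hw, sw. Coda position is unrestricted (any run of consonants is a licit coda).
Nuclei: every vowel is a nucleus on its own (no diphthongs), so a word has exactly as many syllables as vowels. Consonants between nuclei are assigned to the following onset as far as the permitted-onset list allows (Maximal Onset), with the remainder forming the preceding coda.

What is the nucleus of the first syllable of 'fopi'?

The vowels are o, i — 2 nuclei, so 2 syllables.
The first nucleus (vowel 1 from the left) is /o/.

o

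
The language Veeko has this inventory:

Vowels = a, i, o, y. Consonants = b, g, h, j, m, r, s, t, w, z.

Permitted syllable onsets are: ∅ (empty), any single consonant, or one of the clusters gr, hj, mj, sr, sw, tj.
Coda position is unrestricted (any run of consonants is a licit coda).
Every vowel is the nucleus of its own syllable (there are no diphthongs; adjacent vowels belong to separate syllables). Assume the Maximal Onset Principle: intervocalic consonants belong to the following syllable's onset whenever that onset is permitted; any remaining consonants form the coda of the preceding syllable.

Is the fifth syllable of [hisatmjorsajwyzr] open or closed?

The vowels are i, a, o, a, y — 5 nuclei, so 5 syllables.
/i…a/ gap (V1→V2): /s/ is a single consonant, so it becomes the next onset.
/a…o/ gap (V2→V3): cluster /tmj/ — the longest permitted-onset suffix is /mj/; onset = /mj/, preceding coda = /t/.
/o…a/ gap (V3→V4): cluster /rs/ — the longest permitted-onset suffix is /s/; onset = /s/, preceding coda = /r/.
/a…y/ gap (V4→V5): /jw/ splits as /j/ + /w/ (/w/ is the longest suffix that is a licit onset).
Syllabification: hi.sat.mjor.saj.wyzr.
Syllable 5 is /wyzr/ with coda /zr/, so it is closed.

closed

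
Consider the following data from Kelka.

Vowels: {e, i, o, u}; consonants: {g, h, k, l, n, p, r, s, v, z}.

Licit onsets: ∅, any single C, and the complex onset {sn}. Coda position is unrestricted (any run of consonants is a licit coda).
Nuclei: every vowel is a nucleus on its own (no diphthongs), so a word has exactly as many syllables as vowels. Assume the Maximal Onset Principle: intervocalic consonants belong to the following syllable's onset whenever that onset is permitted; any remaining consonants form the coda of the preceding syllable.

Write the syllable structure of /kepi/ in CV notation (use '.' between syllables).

CV.CV

Vowels present: e, i; each is a nucleus, giving 2 syllables.
Between /e/ (V1) and /i/ (V2): /p/ → onset of the next syllable (single consonants are always licit onsets).
Result: ke.pi.
Mapping each syllable to C/V: /ke/ → CV, /pi/ → CV.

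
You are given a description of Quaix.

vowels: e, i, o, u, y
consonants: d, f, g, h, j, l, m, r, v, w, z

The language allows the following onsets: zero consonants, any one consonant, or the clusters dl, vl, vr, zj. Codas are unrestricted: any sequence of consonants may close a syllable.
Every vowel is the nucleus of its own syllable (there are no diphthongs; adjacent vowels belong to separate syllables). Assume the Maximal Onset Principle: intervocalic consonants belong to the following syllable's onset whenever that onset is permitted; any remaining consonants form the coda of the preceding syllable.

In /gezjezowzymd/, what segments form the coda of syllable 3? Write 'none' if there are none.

Nuclei (vowels): e, e, o, y → 4 syllables.
σ1/σ2 boundary: cluster /zj/ — /zj/ is itself a permitted onset, so the whole cluster goes right; preceding coda = ∅.
σ2/σ3 boundary: /z/ is a single consonant, so it becomes the next onset.
σ3/σ4 boundary: cluster /wz/ — the longest permitted-onset suffix is /z/; onset = /z/, preceding coda = /w/.
So the parse is ge.zje.zow.zymd.
Syllable 3 is /zow/: onset /z/, nucleus /o/, coda /w/.

w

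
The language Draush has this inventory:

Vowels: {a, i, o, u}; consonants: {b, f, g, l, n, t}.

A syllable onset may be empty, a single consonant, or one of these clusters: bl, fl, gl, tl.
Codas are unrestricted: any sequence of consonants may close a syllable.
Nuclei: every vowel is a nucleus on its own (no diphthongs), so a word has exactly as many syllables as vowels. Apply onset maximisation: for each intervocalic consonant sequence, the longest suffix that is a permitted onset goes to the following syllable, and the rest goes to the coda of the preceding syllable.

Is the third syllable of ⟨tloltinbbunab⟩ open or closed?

Nuclei (vowels): o, i, u, a → 4 syllables.
V1 /o/ – V2 /i/: /lt/ — longest licit onset from the right is /t/, leaving /l/ as coda.
V2 /i/ – V3 /u/: cluster /nbb/ — the longest permitted-onset suffix is /b/; onset = /b/, preceding coda = /nb/.
V3 /u/ – V4 /a/: /n/ is a single consonant, so it becomes the next onset.
Syllabification: tlol.tinb.bu.nab.
Syllable 3 is /bu/; it ends in its nucleus with no coda, so it is open.

open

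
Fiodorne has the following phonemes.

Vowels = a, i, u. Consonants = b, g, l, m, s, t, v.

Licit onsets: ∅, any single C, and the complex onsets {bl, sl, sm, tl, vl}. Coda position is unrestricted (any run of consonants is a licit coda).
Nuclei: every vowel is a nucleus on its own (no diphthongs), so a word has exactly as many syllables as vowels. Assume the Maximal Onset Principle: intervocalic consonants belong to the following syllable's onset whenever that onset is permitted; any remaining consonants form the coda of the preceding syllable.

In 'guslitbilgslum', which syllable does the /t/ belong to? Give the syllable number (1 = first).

Vowels present: u, i, i, u; each is a nucleus, giving 4 syllables.
/u…i/ gap (V1→V2): /sl/ is a licit onset in full, so it all attaches to the next syllable.
/i…i/ gap (V2→V3): /tb/ splits as /t/ + /b/ (/b/ is the longest suffix that is a licit onset).
/i…u/ gap (V3→V4): /lgsl/; trying suffixes from longest down, /sl/ is the first permitted one, so coda /lg/ | onset /sl/.
Result: gu.slit.bilg.slum.
The /t/ is in the coda of syllable 2 (/slit/).

2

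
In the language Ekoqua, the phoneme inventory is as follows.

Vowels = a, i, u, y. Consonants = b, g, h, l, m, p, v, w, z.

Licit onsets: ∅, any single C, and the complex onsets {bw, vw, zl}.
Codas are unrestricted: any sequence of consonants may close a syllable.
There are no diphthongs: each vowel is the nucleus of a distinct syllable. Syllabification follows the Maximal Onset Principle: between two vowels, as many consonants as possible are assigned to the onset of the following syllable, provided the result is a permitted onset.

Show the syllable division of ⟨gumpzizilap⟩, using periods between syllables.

Vowels present: u, i, i, a; each is a nucleus, giving 4 syllables.
σ1/σ2 boundary: /mpz/; trying suffixes from longest down, /z/ is the first permitted one, so coda /mp/ | onset /z/.
σ2/σ3 boundary: just /z/ — single C goes to the following onset.
σ3/σ4 boundary: /l/ → onset of the next syllable (single consonants are always licit onsets).

gump.zi.zi.lap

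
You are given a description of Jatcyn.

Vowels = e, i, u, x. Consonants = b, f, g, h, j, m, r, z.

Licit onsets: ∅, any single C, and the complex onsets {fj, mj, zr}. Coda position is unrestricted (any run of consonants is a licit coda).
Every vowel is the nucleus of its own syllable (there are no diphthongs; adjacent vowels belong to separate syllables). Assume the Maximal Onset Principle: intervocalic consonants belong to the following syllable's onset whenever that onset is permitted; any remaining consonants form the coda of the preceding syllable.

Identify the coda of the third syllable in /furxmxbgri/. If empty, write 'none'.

Nuclei (vowels): u, x, x, i → 4 syllables.
σ1/σ2 boundary: /r/ → onset of the next syllable (single consonants are always licit onsets).
σ2/σ3 boundary: just /m/ — single C goes to the following onset.
σ3/σ4 boundary: /bgr/ — longest licit onset from the right is /r/, leaving /bg/ as coda.
Result: fu.rx.mxbg.ri.
Syllable 3 is /mxbg/: onset /m/, nucleus /x/, coda /bg/.

bg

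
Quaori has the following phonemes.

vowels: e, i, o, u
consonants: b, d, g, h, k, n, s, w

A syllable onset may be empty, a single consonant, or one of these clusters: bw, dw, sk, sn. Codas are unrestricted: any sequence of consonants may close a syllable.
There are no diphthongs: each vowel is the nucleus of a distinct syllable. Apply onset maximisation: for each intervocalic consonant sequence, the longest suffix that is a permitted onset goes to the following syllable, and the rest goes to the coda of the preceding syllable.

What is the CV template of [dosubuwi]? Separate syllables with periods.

CV.CV.CV.CV

Nuclei (vowels): o, u, u, i → 4 syllables.
Between /o/ (V1) and /u/ (V2): /s/ is a single consonant, so it becomes the next onset.
Between /u/ (V2) and /u/ (V3): /b/ → onset of the next syllable (single consonants are always licit onsets).
Between /u/ (V3) and /i/ (V4): /w/ is a single consonant, so it becomes the next onset.
Result: do.su.bu.wi.
Mapping each syllable to C/V: /do/ → CV, /su/ → CV, /bu/ → CV, /wi/ → CV.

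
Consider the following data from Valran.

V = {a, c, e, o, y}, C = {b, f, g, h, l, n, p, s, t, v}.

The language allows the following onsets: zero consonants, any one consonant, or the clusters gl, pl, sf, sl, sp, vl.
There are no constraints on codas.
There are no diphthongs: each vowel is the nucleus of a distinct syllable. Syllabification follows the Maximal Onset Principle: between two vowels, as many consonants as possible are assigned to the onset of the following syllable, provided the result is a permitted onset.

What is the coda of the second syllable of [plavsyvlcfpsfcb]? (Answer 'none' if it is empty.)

Nuclei (vowels): a, y, c, c → 4 syllables.
V1 /a/ – V2 /y/: /vs/ — longest licit onset from the right is /s/, leaving /v/ as coda.
V2 /y/ – V3 /c/: /vl/ is a licit onset in full, so it all attaches to the next syllable.
V3 /c/ – V4 /c/: /fpsf/ — longest licit onset from the right is /sf/, leaving /fp/ as coda.
Result: plav.sy.vlcfp.sfcb.
Syllable 2 is /sy/: onset /s/, nucleus /y/, coda ∅.

none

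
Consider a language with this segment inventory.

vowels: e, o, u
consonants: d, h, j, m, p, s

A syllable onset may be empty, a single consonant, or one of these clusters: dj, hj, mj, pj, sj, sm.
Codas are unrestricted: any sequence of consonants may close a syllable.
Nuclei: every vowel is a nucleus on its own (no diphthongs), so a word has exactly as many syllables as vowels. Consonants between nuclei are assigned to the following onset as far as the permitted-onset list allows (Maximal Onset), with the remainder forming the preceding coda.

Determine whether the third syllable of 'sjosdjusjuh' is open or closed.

closed

Vowels present: o, u, u; each is a nucleus, giving 3 syllables.
σ1/σ2 boundary: /sdj/ — longest licit onset from the right is /dj/, leaving /s/ as coda.
σ2/σ3 boundary: cluster /sj/ — /sj/ is itself a permitted onset, so the whole cluster goes right; preceding coda = ∅.
Putting it together: sjos.dju.sjuh.
Syllable 3 is /sjuh/ with coda /h/, so it is closed.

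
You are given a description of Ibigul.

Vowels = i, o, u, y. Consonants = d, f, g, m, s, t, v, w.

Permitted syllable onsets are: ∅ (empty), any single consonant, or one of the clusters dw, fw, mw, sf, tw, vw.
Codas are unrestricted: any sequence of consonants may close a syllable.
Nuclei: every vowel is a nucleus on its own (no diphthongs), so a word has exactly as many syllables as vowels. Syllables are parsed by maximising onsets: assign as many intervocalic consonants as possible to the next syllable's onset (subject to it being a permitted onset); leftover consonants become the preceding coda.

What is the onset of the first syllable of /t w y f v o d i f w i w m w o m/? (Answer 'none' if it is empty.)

tw

The vowels are y, o, i, i, o — 5 nuclei, so 5 syllables.
V1 /y/ – V2 /o/: /fv/; trying suffixes from longest down, /v/ is the first permitted one, so coda /f/ | onset /v/.
V2 /o/ – V3 /i/: just /d/ — single C goes to the following onset.
V3 /i/ – V4 /i/: /fw/ — entire cluster is a permitted onset → onset /fw/, coda ∅.
V4 /i/ – V5 /o/: /wmw/ splits as /w/ + /mw/ (/mw/ is the longest suffix that is a licit onset).
Result: twyf.vo.di.fwiw.mwom.
Syllable 1 is /twyf/: onset /tw/, nucleus /y/, coda /f/.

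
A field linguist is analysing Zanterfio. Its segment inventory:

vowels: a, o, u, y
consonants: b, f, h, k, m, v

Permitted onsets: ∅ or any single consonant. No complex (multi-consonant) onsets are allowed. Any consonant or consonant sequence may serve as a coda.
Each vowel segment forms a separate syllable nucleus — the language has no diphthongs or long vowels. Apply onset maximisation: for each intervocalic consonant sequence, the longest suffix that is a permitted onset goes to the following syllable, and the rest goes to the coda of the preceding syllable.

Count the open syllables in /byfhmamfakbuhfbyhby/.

The vowels are y, a, a, u, y, y — 6 nuclei, so 6 syllables.
/y…a/ gap (V1→V2): /fhm/ splits as /fh/ + /m/ (/m/ is the longest suffix that is a licit onset).
/a…a/ gap (V2→V3): /mf/; trying suffixes from longest down, /f/ is the first permitted one, so coda /m/ | onset /f/.
/a…u/ gap (V3→V4): /kb/; trying suffixes from longest down, /b/ is the first permitted one, so coda /k/ | onset /b/.
/u…y/ gap (V4→V5): cluster /hfb/ — the longest permitted-onset suffix is /b/; onset = /b/, preceding coda = /hf/.
/y…y/ gap (V5→V6): /hb/ splits as /h/ + /b/ (/b/ is the longest suffix that is a licit onset).
Putting it together: byfh.mam.fak.buhf.byh.by.
Classifying each syllable: /byfh/ (closed), /mam/ (closed), /fak/ (closed), /buhf/ (closed), /byh/ (closed), /by/ (open).
Open syllables: 1.

1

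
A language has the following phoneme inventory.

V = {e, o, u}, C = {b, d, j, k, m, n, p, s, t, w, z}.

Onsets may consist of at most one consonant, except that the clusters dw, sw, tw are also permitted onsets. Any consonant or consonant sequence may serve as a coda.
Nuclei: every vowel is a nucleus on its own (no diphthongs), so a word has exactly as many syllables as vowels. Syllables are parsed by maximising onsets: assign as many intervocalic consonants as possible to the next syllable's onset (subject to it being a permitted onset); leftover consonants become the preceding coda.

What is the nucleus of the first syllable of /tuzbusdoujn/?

u

Nuclei (vowels): u, u, o, u → 4 syllables.
The first nucleus (vowel 1 from the left) is /u/.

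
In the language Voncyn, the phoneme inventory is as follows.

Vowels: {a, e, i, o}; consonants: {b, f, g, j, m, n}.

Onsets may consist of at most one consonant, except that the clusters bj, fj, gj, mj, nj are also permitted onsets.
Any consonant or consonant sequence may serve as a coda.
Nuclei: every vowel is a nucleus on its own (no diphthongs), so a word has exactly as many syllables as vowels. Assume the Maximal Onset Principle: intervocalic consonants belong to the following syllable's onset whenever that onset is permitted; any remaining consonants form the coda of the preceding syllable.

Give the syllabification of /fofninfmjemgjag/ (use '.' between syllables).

The vowels are o, i, e, a — 4 nuclei, so 4 syllables.
/o…i/ gap (V1→V2): /fn/ splits as /f/ + /n/ (/n/ is the longest suffix that is a licit onset).
/i…e/ gap (V2→V3): /nfmj/ splits as /nf/ + /mj/ (/mj/ is the longest suffix that is a licit onset).
/e…a/ gap (V3→V4): /mgj/ splits as /m/ + /gj/ (/gj/ is the longest suffix that is a licit onset).

fof.ninf.mjem.gjag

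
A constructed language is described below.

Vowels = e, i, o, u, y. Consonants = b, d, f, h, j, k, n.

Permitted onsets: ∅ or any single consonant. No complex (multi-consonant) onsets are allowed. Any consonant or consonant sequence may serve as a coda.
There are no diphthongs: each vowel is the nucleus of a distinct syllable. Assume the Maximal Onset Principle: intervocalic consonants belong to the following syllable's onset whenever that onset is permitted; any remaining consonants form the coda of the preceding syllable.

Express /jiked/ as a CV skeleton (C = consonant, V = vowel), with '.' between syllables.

CV.CVC

Nuclei (vowels): i, e → 2 syllables.
σ1/σ2 boundary: /k/ is a single consonant, so it becomes the next onset.
Result: ji.ked.
Mapping each syllable to C/V: /ji/ → CV, /ked/ → CVC.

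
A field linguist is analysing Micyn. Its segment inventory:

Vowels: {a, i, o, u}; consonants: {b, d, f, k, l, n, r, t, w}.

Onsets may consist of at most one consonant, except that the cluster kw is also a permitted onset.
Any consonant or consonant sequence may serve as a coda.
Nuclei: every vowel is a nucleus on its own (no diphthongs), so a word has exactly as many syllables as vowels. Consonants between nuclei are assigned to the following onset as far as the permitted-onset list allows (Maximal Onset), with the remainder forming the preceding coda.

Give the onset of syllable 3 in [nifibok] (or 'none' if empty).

b

Nuclei (vowels): i, i, o → 3 syllables.
/i…i/ gap (V1→V2): just /f/ — single C goes to the following onset.
/i…o/ gap (V2→V3): just /b/ — single C goes to the following onset.
So the parse is ni.fi.bok.
Syllable 3 is /bok/: onset /b/, nucleus /o/, coda /k/.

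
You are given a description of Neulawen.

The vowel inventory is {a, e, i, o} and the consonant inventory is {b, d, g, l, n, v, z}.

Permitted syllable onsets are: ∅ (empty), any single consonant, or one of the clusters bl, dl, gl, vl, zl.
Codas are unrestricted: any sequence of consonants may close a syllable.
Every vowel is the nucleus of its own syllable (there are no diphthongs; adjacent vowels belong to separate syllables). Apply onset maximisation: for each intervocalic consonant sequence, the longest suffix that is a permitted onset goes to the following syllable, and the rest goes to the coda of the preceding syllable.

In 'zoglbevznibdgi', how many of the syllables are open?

Vowels present: o, e, i, i; each is a nucleus, giving 4 syllables.
Between /o/ (V1) and /e/ (V2): /glb/; trying suffixes from longest down, /b/ is the first permitted one, so coda /gl/ | onset /b/.
Between /e/ (V2) and /i/ (V3): /vzn/ splits as /vz/ + /n/ (/n/ is the longest suffix that is a licit onset).
Between /i/ (V3) and /i/ (V4): /bdg/ — longest licit onset from the right is /g/, leaving /bd/ as coda.
So the parse is zogl.bevz.nibd.gi.
Classifying each syllable: /zogl/ (closed), /bevz/ (closed), /nibd/ (closed), /gi/ (open).
Open syllables: 1.

1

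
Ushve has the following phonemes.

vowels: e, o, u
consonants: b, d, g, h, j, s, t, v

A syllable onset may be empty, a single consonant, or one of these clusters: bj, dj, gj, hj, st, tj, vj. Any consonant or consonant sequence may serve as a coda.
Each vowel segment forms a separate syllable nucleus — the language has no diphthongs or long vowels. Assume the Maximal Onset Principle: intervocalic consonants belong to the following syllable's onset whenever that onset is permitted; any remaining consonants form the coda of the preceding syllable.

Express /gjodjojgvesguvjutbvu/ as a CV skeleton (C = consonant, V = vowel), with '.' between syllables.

Vowels present: o, o, e, u, u, u; each is a nucleus, giving 6 syllables.
V1 /o/ – V2 /o/: cluster /dj/ — /dj/ is itself a permitted onset, so the whole cluster goes right; preceding coda = ∅.
V2 /o/ – V3 /e/: /jgv/; trying suffixes from longest down, /v/ is the first permitted one, so coda /jg/ | onset /v/.
V3 /e/ – V4 /u/: /sg/ splits as /s/ + /g/ (/g/ is the longest suffix that is a licit onset).
V4 /u/ – V5 /u/: /vj/ is a licit onset in full, so it all attaches to the next syllable.
V5 /u/ – V6 /u/: /tbv/; trying suffixes from longest down, /v/ is the first permitted one, so coda /tb/ | onset /v/.
Syllabification: gjo.djojg.ves.gu.vjutb.vu.
Mapping each syllable to C/V: /gjo/ → CCV, /djojg/ → CCVCC, /ves/ → CVC, /gu/ → CV, /vjutb/ → CCVCC, /vu/ → CV.

CCV.CCVCC.CVC.CV.CCVCC.CV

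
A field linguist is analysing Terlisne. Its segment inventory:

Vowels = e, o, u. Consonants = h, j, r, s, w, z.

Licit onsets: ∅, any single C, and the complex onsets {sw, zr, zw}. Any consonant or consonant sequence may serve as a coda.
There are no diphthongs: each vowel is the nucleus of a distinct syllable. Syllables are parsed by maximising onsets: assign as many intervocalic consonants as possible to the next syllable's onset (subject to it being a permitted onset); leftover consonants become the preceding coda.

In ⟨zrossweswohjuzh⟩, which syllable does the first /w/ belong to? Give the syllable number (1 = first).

2

Vowels present: o, e, o, u; each is a nucleus, giving 4 syllables.
Between /o/ (V1) and /e/ (V2): cluster /ssw/ — the longest permitted-onset suffix is /sw/; onset = /sw/, preceding coda = /s/.
Between /e/ (V2) and /o/ (V3): cluster /sw/ — /sw/ is itself a permitted onset, so the whole cluster goes right; preceding coda = ∅.
Between /o/ (V3) and /u/ (V4): cluster /hj/ — the longest permitted-onset suffix is /j/; onset = /j/, preceding coda = /h/.
Result: zros.swe.swoh.juzh.
The first /w/ is in the onset of syllable 2 (/swe/).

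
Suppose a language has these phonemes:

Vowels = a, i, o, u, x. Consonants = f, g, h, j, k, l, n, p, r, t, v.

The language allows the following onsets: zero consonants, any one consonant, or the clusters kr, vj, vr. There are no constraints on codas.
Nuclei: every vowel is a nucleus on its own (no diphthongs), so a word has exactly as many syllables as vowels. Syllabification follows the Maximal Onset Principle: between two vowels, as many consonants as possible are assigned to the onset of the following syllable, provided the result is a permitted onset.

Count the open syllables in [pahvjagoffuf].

1

Vowels present: a, a, o, u; each is a nucleus, giving 4 syllables.
V1 /a/ – V2 /a/: /hvj/; trying suffixes from longest down, /vj/ is the first permitted one, so coda /h/ | onset /vj/.
V2 /a/ – V3 /o/: just /g/ — single C goes to the following onset.
V3 /o/ – V4 /u/: /ff/; trying suffixes from longest down, /f/ is the first permitted one, so coda /f/ | onset /f/.
So the parse is pah.vja.gof.fuf.
Classifying each syllable: /pah/ (closed), /vja/ (open), /gof/ (closed), /fuf/ (closed).
Open syllables: 1.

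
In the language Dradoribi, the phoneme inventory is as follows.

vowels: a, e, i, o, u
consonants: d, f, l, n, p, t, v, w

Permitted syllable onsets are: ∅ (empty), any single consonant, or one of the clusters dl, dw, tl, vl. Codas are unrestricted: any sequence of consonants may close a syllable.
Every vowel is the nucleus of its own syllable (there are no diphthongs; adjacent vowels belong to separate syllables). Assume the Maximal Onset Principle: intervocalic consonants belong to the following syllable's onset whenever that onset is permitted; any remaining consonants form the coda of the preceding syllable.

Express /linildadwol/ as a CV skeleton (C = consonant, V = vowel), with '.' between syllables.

CV.CVC.CV.CCVC

The vowels are i, i, a, o — 4 nuclei, so 4 syllables.
Between /i/ (V1) and /i/ (V2): /n/ is a single consonant, so it becomes the next onset.
Between /i/ (V2) and /a/ (V3): /ld/ — longest licit onset from the right is /d/, leaving /l/ as coda.
Between /a/ (V3) and /o/ (V4): /dw/ — entire cluster is a permitted onset → onset /dw/, coda ∅.
So the parse is li.nil.da.dwol.
Mapping each syllable to C/V: /li/ → CV, /nil/ → CVC, /da/ → CV, /dwol/ → CCVC.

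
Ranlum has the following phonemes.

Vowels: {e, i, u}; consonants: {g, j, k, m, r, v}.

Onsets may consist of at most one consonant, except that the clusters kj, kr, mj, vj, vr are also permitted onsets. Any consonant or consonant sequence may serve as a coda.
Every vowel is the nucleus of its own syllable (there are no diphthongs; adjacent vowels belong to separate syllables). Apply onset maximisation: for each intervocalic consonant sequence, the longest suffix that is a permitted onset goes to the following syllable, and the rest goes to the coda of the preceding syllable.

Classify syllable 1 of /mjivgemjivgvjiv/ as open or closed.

Nuclei (vowels): i, e, i, i → 4 syllables.
Between /i/ (V1) and /e/ (V2): /vg/ splits as /v/ + /g/ (/g/ is the longest suffix that is a licit onset).
Between /e/ (V2) and /i/ (V3): cluster /mj/ — /mj/ is itself a permitted onset, so the whole cluster goes right; preceding coda = ∅.
Between /i/ (V3) and /i/ (V4): /vgvj/; trying suffixes from longest down, /vj/ is the first permitted one, so coda /vg/ | onset /vj/.
Putting it together: mjiv.ge.mjivg.vjiv.
Syllable 1 is /mjiv/ with coda /v/, so it is closed.

closed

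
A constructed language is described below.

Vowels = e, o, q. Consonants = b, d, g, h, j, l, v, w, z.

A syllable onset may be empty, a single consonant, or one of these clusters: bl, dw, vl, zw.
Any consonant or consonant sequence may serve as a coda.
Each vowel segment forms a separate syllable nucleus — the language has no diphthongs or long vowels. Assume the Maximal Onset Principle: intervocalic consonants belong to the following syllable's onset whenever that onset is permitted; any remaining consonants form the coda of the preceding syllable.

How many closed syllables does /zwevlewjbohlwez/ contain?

The vowels are e, e, o, e — 4 nuclei, so 4 syllables.
V1 /e/ – V2 /e/: cluster /vl/ — /vl/ is itself a permitted onset, so the whole cluster goes right; preceding coda = ∅.
V2 /e/ – V3 /o/: /wjb/ — longest licit onset from the right is /b/, leaving /wj/ as coda.
V3 /o/ – V4 /e/: /hlw/; trying suffixes from longest down, /w/ is the first permitted one, so coda /hl/ | onset /w/.
Syllabification: zwe.vlewj.bohl.wez.
Classifying each syllable: /zwe/ (open), /vlewj/ (closed), /bohl/ (closed), /wez/ (closed).
Closed syllables: 3.

3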